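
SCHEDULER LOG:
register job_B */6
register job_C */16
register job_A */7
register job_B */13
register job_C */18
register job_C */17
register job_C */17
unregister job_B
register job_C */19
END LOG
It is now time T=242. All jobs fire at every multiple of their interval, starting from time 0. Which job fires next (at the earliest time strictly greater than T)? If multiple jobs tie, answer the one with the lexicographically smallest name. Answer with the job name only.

Op 1: register job_B */6 -> active={job_B:*/6}
Op 2: register job_C */16 -> active={job_B:*/6, job_C:*/16}
Op 3: register job_A */7 -> active={job_A:*/7, job_B:*/6, job_C:*/16}
Op 4: register job_B */13 -> active={job_A:*/7, job_B:*/13, job_C:*/16}
Op 5: register job_C */18 -> active={job_A:*/7, job_B:*/13, job_C:*/18}
Op 6: register job_C */17 -> active={job_A:*/7, job_B:*/13, job_C:*/17}
Op 7: register job_C */17 -> active={job_A:*/7, job_B:*/13, job_C:*/17}
Op 8: unregister job_B -> active={job_A:*/7, job_C:*/17}
Op 9: register job_C */19 -> active={job_A:*/7, job_C:*/19}
  job_A: interval 7, next fire after T=242 is 245
  job_C: interval 19, next fire after T=242 is 247
Earliest = 245, winner (lex tiebreak) = job_A

Answer: job_A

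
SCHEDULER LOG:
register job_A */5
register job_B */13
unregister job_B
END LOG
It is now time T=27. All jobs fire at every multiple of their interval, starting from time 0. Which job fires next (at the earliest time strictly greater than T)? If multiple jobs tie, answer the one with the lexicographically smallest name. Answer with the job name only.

Answer: job_A

Derivation:
Op 1: register job_A */5 -> active={job_A:*/5}
Op 2: register job_B */13 -> active={job_A:*/5, job_B:*/13}
Op 3: unregister job_B -> active={job_A:*/5}
  job_A: interval 5, next fire after T=27 is 30
Earliest = 30, winner (lex tiebreak) = job_A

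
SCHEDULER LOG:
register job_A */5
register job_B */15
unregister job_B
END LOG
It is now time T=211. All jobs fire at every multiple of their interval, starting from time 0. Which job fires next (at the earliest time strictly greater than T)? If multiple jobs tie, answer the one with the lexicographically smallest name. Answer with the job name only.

Answer: job_A

Derivation:
Op 1: register job_A */5 -> active={job_A:*/5}
Op 2: register job_B */15 -> active={job_A:*/5, job_B:*/15}
Op 3: unregister job_B -> active={job_A:*/5}
  job_A: interval 5, next fire after T=211 is 215
Earliest = 215, winner (lex tiebreak) = job_A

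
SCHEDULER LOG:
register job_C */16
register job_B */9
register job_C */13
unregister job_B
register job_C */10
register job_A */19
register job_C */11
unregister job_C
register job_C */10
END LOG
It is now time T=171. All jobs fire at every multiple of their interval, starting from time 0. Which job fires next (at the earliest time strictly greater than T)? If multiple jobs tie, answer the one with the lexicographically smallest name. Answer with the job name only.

Answer: job_C

Derivation:
Op 1: register job_C */16 -> active={job_C:*/16}
Op 2: register job_B */9 -> active={job_B:*/9, job_C:*/16}
Op 3: register job_C */13 -> active={job_B:*/9, job_C:*/13}
Op 4: unregister job_B -> active={job_C:*/13}
Op 5: register job_C */10 -> active={job_C:*/10}
Op 6: register job_A */19 -> active={job_A:*/19, job_C:*/10}
Op 7: register job_C */11 -> active={job_A:*/19, job_C:*/11}
Op 8: unregister job_C -> active={job_A:*/19}
Op 9: register job_C */10 -> active={job_A:*/19, job_C:*/10}
  job_A: interval 19, next fire after T=171 is 190
  job_C: interval 10, next fire after T=171 is 180
Earliest = 180, winner (lex tiebreak) = job_C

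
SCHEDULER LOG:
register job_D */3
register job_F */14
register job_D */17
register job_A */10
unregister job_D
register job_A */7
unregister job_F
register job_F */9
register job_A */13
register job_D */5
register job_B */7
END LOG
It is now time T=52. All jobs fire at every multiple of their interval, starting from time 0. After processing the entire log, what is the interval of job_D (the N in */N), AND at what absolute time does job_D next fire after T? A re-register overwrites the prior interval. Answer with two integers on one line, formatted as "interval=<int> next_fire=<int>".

Answer: interval=5 next_fire=55

Derivation:
Op 1: register job_D */3 -> active={job_D:*/3}
Op 2: register job_F */14 -> active={job_D:*/3, job_F:*/14}
Op 3: register job_D */17 -> active={job_D:*/17, job_F:*/14}
Op 4: register job_A */10 -> active={job_A:*/10, job_D:*/17, job_F:*/14}
Op 5: unregister job_D -> active={job_A:*/10, job_F:*/14}
Op 6: register job_A */7 -> active={job_A:*/7, job_F:*/14}
Op 7: unregister job_F -> active={job_A:*/7}
Op 8: register job_F */9 -> active={job_A:*/7, job_F:*/9}
Op 9: register job_A */13 -> active={job_A:*/13, job_F:*/9}
Op 10: register job_D */5 -> active={job_A:*/13, job_D:*/5, job_F:*/9}
Op 11: register job_B */7 -> active={job_A:*/13, job_B:*/7, job_D:*/5, job_F:*/9}
Final interval of job_D = 5
Next fire of job_D after T=52: (52//5+1)*5 = 55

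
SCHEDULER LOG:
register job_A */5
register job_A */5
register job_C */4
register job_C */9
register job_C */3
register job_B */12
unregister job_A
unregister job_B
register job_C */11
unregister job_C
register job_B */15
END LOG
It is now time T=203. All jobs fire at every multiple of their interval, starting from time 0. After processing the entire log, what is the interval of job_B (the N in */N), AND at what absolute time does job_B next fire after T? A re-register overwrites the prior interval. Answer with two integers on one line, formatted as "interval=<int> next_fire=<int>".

Op 1: register job_A */5 -> active={job_A:*/5}
Op 2: register job_A */5 -> active={job_A:*/5}
Op 3: register job_C */4 -> active={job_A:*/5, job_C:*/4}
Op 4: register job_C */9 -> active={job_A:*/5, job_C:*/9}
Op 5: register job_C */3 -> active={job_A:*/5, job_C:*/3}
Op 6: register job_B */12 -> active={job_A:*/5, job_B:*/12, job_C:*/3}
Op 7: unregister job_A -> active={job_B:*/12, job_C:*/3}
Op 8: unregister job_B -> active={job_C:*/3}
Op 9: register job_C */11 -> active={job_C:*/11}
Op 10: unregister job_C -> active={}
Op 11: register job_B */15 -> active={job_B:*/15}
Final interval of job_B = 15
Next fire of job_B after T=203: (203//15+1)*15 = 210

Answer: interval=15 next_fire=210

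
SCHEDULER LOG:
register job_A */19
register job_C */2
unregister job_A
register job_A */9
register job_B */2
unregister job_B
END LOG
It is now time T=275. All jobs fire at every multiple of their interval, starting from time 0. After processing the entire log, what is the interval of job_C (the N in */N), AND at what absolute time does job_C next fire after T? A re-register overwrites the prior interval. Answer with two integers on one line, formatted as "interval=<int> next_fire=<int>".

Answer: interval=2 next_fire=276

Derivation:
Op 1: register job_A */19 -> active={job_A:*/19}
Op 2: register job_C */2 -> active={job_A:*/19, job_C:*/2}
Op 3: unregister job_A -> active={job_C:*/2}
Op 4: register job_A */9 -> active={job_A:*/9, job_C:*/2}
Op 5: register job_B */2 -> active={job_A:*/9, job_B:*/2, job_C:*/2}
Op 6: unregister job_B -> active={job_A:*/9, job_C:*/2}
Final interval of job_C = 2
Next fire of job_C after T=275: (275//2+1)*2 = 276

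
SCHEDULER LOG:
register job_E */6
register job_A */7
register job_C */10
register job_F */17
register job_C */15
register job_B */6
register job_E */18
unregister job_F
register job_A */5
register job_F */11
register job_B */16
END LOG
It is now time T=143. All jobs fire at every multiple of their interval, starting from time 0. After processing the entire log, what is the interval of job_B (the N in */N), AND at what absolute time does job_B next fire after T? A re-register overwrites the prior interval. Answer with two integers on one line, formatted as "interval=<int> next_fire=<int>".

Op 1: register job_E */6 -> active={job_E:*/6}
Op 2: register job_A */7 -> active={job_A:*/7, job_E:*/6}
Op 3: register job_C */10 -> active={job_A:*/7, job_C:*/10, job_E:*/6}
Op 4: register job_F */17 -> active={job_A:*/7, job_C:*/10, job_E:*/6, job_F:*/17}
Op 5: register job_C */15 -> active={job_A:*/7, job_C:*/15, job_E:*/6, job_F:*/17}
Op 6: register job_B */6 -> active={job_A:*/7, job_B:*/6, job_C:*/15, job_E:*/6, job_F:*/17}
Op 7: register job_E */18 -> active={job_A:*/7, job_B:*/6, job_C:*/15, job_E:*/18, job_F:*/17}
Op 8: unregister job_F -> active={job_A:*/7, job_B:*/6, job_C:*/15, job_E:*/18}
Op 9: register job_A */5 -> active={job_A:*/5, job_B:*/6, job_C:*/15, job_E:*/18}
Op 10: register job_F */11 -> active={job_A:*/5, job_B:*/6, job_C:*/15, job_E:*/18, job_F:*/11}
Op 11: register job_B */16 -> active={job_A:*/5, job_B:*/16, job_C:*/15, job_E:*/18, job_F:*/11}
Final interval of job_B = 16
Next fire of job_B after T=143: (143//16+1)*16 = 144

Answer: interval=16 next_fire=144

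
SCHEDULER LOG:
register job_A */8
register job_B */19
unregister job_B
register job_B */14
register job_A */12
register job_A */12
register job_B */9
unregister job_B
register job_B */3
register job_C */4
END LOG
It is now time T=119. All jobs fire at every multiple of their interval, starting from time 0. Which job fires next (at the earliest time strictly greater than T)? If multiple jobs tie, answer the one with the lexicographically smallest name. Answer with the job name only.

Answer: job_A

Derivation:
Op 1: register job_A */8 -> active={job_A:*/8}
Op 2: register job_B */19 -> active={job_A:*/8, job_B:*/19}
Op 3: unregister job_B -> active={job_A:*/8}
Op 4: register job_B */14 -> active={job_A:*/8, job_B:*/14}
Op 5: register job_A */12 -> active={job_A:*/12, job_B:*/14}
Op 6: register job_A */12 -> active={job_A:*/12, job_B:*/14}
Op 7: register job_B */9 -> active={job_A:*/12, job_B:*/9}
Op 8: unregister job_B -> active={job_A:*/12}
Op 9: register job_B */3 -> active={job_A:*/12, job_B:*/3}
Op 10: register job_C */4 -> active={job_A:*/12, job_B:*/3, job_C:*/4}
  job_A: interval 12, next fire after T=119 is 120
  job_B: interval 3, next fire after T=119 is 120
  job_C: interval 4, next fire after T=119 is 120
Earliest = 120, winner (lex tiebreak) = job_A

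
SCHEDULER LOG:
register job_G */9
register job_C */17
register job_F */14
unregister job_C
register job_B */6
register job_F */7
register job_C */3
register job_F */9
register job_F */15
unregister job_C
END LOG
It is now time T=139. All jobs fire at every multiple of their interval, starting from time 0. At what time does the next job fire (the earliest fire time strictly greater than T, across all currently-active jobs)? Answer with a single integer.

Answer: 144

Derivation:
Op 1: register job_G */9 -> active={job_G:*/9}
Op 2: register job_C */17 -> active={job_C:*/17, job_G:*/9}
Op 3: register job_F */14 -> active={job_C:*/17, job_F:*/14, job_G:*/9}
Op 4: unregister job_C -> active={job_F:*/14, job_G:*/9}
Op 5: register job_B */6 -> active={job_B:*/6, job_F:*/14, job_G:*/9}
Op 6: register job_F */7 -> active={job_B:*/6, job_F:*/7, job_G:*/9}
Op 7: register job_C */3 -> active={job_B:*/6, job_C:*/3, job_F:*/7, job_G:*/9}
Op 8: register job_F */9 -> active={job_B:*/6, job_C:*/3, job_F:*/9, job_G:*/9}
Op 9: register job_F */15 -> active={job_B:*/6, job_C:*/3, job_F:*/15, job_G:*/9}
Op 10: unregister job_C -> active={job_B:*/6, job_F:*/15, job_G:*/9}
  job_B: interval 6, next fire after T=139 is 144
  job_F: interval 15, next fire after T=139 is 150
  job_G: interval 9, next fire after T=139 is 144
Earliest fire time = 144 (job job_B)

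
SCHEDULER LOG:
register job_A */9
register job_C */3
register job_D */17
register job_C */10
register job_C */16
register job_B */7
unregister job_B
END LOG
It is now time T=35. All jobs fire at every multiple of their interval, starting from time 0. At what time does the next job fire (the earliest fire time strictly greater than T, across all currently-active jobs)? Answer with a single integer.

Op 1: register job_A */9 -> active={job_A:*/9}
Op 2: register job_C */3 -> active={job_A:*/9, job_C:*/3}
Op 3: register job_D */17 -> active={job_A:*/9, job_C:*/3, job_D:*/17}
Op 4: register job_C */10 -> active={job_A:*/9, job_C:*/10, job_D:*/17}
Op 5: register job_C */16 -> active={job_A:*/9, job_C:*/16, job_D:*/17}
Op 6: register job_B */7 -> active={job_A:*/9, job_B:*/7, job_C:*/16, job_D:*/17}
Op 7: unregister job_B -> active={job_A:*/9, job_C:*/16, job_D:*/17}
  job_A: interval 9, next fire after T=35 is 36
  job_C: interval 16, next fire after T=35 is 48
  job_D: interval 17, next fire after T=35 is 51
Earliest fire time = 36 (job job_A)

Answer: 36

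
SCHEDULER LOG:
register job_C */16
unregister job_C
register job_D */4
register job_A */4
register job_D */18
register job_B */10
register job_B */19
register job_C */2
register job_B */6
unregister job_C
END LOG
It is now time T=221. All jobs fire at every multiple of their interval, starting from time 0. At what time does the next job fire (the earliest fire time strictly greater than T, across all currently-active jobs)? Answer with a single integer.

Answer: 222

Derivation:
Op 1: register job_C */16 -> active={job_C:*/16}
Op 2: unregister job_C -> active={}
Op 3: register job_D */4 -> active={job_D:*/4}
Op 4: register job_A */4 -> active={job_A:*/4, job_D:*/4}
Op 5: register job_D */18 -> active={job_A:*/4, job_D:*/18}
Op 6: register job_B */10 -> active={job_A:*/4, job_B:*/10, job_D:*/18}
Op 7: register job_B */19 -> active={job_A:*/4, job_B:*/19, job_D:*/18}
Op 8: register job_C */2 -> active={job_A:*/4, job_B:*/19, job_C:*/2, job_D:*/18}
Op 9: register job_B */6 -> active={job_A:*/4, job_B:*/6, job_C:*/2, job_D:*/18}
Op 10: unregister job_C -> active={job_A:*/4, job_B:*/6, job_D:*/18}
  job_A: interval 4, next fire after T=221 is 224
  job_B: interval 6, next fire after T=221 is 222
  job_D: interval 18, next fire after T=221 is 234
Earliest fire time = 222 (job job_B)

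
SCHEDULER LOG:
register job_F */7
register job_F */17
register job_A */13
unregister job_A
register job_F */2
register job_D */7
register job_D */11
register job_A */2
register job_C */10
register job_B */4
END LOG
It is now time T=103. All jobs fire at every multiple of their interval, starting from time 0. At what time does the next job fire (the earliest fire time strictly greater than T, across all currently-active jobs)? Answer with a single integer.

Op 1: register job_F */7 -> active={job_F:*/7}
Op 2: register job_F */17 -> active={job_F:*/17}
Op 3: register job_A */13 -> active={job_A:*/13, job_F:*/17}
Op 4: unregister job_A -> active={job_F:*/17}
Op 5: register job_F */2 -> active={job_F:*/2}
Op 6: register job_D */7 -> active={job_D:*/7, job_F:*/2}
Op 7: register job_D */11 -> active={job_D:*/11, job_F:*/2}
Op 8: register job_A */2 -> active={job_A:*/2, job_D:*/11, job_F:*/2}
Op 9: register job_C */10 -> active={job_A:*/2, job_C:*/10, job_D:*/11, job_F:*/2}
Op 10: register job_B */4 -> active={job_A:*/2, job_B:*/4, job_C:*/10, job_D:*/11, job_F:*/2}
  job_A: interval 2, next fire after T=103 is 104
  job_B: interval 4, next fire after T=103 is 104
  job_C: interval 10, next fire after T=103 is 110
  job_D: interval 11, next fire after T=103 is 110
  job_F: interval 2, next fire after T=103 is 104
Earliest fire time = 104 (job job_A)

Answer: 104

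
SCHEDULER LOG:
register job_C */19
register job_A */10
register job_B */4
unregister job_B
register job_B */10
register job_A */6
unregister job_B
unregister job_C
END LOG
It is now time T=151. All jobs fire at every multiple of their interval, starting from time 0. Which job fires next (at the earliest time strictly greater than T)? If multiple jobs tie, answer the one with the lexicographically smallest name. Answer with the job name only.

Answer: job_A

Derivation:
Op 1: register job_C */19 -> active={job_C:*/19}
Op 2: register job_A */10 -> active={job_A:*/10, job_C:*/19}
Op 3: register job_B */4 -> active={job_A:*/10, job_B:*/4, job_C:*/19}
Op 4: unregister job_B -> active={job_A:*/10, job_C:*/19}
Op 5: register job_B */10 -> active={job_A:*/10, job_B:*/10, job_C:*/19}
Op 6: register job_A */6 -> active={job_A:*/6, job_B:*/10, job_C:*/19}
Op 7: unregister job_B -> active={job_A:*/6, job_C:*/19}
Op 8: unregister job_C -> active={job_A:*/6}
  job_A: interval 6, next fire after T=151 is 156
Earliest = 156, winner (lex tiebreak) = job_A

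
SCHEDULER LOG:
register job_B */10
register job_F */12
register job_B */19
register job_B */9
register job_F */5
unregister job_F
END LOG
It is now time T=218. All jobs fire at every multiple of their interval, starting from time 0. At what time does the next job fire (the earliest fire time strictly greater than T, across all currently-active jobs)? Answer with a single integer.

Op 1: register job_B */10 -> active={job_B:*/10}
Op 2: register job_F */12 -> active={job_B:*/10, job_F:*/12}
Op 3: register job_B */19 -> active={job_B:*/19, job_F:*/12}
Op 4: register job_B */9 -> active={job_B:*/9, job_F:*/12}
Op 5: register job_F */5 -> active={job_B:*/9, job_F:*/5}
Op 6: unregister job_F -> active={job_B:*/9}
  job_B: interval 9, next fire after T=218 is 225
Earliest fire time = 225 (job job_B)

Answer: 225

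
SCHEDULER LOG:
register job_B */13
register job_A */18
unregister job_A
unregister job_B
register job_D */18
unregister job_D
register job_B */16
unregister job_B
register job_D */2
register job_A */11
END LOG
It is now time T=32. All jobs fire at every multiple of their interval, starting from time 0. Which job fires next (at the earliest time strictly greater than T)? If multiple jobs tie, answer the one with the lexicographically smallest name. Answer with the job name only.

Op 1: register job_B */13 -> active={job_B:*/13}
Op 2: register job_A */18 -> active={job_A:*/18, job_B:*/13}
Op 3: unregister job_A -> active={job_B:*/13}
Op 4: unregister job_B -> active={}
Op 5: register job_D */18 -> active={job_D:*/18}
Op 6: unregister job_D -> active={}
Op 7: register job_B */16 -> active={job_B:*/16}
Op 8: unregister job_B -> active={}
Op 9: register job_D */2 -> active={job_D:*/2}
Op 10: register job_A */11 -> active={job_A:*/11, job_D:*/2}
  job_A: interval 11, next fire after T=32 is 33
  job_D: interval 2, next fire after T=32 is 34
Earliest = 33, winner (lex tiebreak) = job_A

Answer: job_A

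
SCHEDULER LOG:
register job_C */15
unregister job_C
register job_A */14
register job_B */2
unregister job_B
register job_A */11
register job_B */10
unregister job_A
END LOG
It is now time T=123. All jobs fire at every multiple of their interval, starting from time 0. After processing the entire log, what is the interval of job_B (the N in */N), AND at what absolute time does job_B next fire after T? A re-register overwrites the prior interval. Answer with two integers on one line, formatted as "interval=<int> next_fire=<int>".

Answer: interval=10 next_fire=130

Derivation:
Op 1: register job_C */15 -> active={job_C:*/15}
Op 2: unregister job_C -> active={}
Op 3: register job_A */14 -> active={job_A:*/14}
Op 4: register job_B */2 -> active={job_A:*/14, job_B:*/2}
Op 5: unregister job_B -> active={job_A:*/14}
Op 6: register job_A */11 -> active={job_A:*/11}
Op 7: register job_B */10 -> active={job_A:*/11, job_B:*/10}
Op 8: unregister job_A -> active={job_B:*/10}
Final interval of job_B = 10
Next fire of job_B after T=123: (123//10+1)*10 = 130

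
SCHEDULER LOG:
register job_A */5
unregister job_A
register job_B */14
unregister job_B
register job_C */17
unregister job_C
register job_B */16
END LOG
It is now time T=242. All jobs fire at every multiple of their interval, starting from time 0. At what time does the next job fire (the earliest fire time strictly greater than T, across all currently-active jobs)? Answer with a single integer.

Op 1: register job_A */5 -> active={job_A:*/5}
Op 2: unregister job_A -> active={}
Op 3: register job_B */14 -> active={job_B:*/14}
Op 4: unregister job_B -> active={}
Op 5: register job_C */17 -> active={job_C:*/17}
Op 6: unregister job_C -> active={}
Op 7: register job_B */16 -> active={job_B:*/16}
  job_B: interval 16, next fire after T=242 is 256
Earliest fire time = 256 (job job_B)

Answer: 256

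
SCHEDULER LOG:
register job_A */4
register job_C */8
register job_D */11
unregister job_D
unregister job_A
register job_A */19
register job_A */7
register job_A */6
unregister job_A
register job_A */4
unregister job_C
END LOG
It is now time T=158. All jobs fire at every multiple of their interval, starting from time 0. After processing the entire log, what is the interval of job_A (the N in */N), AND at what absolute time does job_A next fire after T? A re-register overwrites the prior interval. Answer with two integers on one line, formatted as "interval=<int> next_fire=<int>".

Answer: interval=4 next_fire=160

Derivation:
Op 1: register job_A */4 -> active={job_A:*/4}
Op 2: register job_C */8 -> active={job_A:*/4, job_C:*/8}
Op 3: register job_D */11 -> active={job_A:*/4, job_C:*/8, job_D:*/11}
Op 4: unregister job_D -> active={job_A:*/4, job_C:*/8}
Op 5: unregister job_A -> active={job_C:*/8}
Op 6: register job_A */19 -> active={job_A:*/19, job_C:*/8}
Op 7: register job_A */7 -> active={job_A:*/7, job_C:*/8}
Op 8: register job_A */6 -> active={job_A:*/6, job_C:*/8}
Op 9: unregister job_A -> active={job_C:*/8}
Op 10: register job_A */4 -> active={job_A:*/4, job_C:*/8}
Op 11: unregister job_C -> active={job_A:*/4}
Final interval of job_A = 4
Next fire of job_A after T=158: (158//4+1)*4 = 160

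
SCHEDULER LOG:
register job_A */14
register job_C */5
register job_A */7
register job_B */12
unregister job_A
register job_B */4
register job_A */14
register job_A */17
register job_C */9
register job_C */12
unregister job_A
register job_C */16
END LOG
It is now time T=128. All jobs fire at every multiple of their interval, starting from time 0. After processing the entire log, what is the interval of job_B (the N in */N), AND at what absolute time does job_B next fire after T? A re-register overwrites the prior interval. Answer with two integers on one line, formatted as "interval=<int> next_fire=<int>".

Op 1: register job_A */14 -> active={job_A:*/14}
Op 2: register job_C */5 -> active={job_A:*/14, job_C:*/5}
Op 3: register job_A */7 -> active={job_A:*/7, job_C:*/5}
Op 4: register job_B */12 -> active={job_A:*/7, job_B:*/12, job_C:*/5}
Op 5: unregister job_A -> active={job_B:*/12, job_C:*/5}
Op 6: register job_B */4 -> active={job_B:*/4, job_C:*/5}
Op 7: register job_A */14 -> active={job_A:*/14, job_B:*/4, job_C:*/5}
Op 8: register job_A */17 -> active={job_A:*/17, job_B:*/4, job_C:*/5}
Op 9: register job_C */9 -> active={job_A:*/17, job_B:*/4, job_C:*/9}
Op 10: register job_C */12 -> active={job_A:*/17, job_B:*/4, job_C:*/12}
Op 11: unregister job_A -> active={job_B:*/4, job_C:*/12}
Op 12: register job_C */16 -> active={job_B:*/4, job_C:*/16}
Final interval of job_B = 4
Next fire of job_B after T=128: (128//4+1)*4 = 132

Answer: interval=4 next_fire=132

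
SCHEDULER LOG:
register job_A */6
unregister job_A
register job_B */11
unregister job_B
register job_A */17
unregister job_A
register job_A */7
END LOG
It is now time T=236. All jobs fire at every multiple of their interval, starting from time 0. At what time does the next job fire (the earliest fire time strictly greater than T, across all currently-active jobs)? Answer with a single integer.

Answer: 238

Derivation:
Op 1: register job_A */6 -> active={job_A:*/6}
Op 2: unregister job_A -> active={}
Op 3: register job_B */11 -> active={job_B:*/11}
Op 4: unregister job_B -> active={}
Op 5: register job_A */17 -> active={job_A:*/17}
Op 6: unregister job_A -> active={}
Op 7: register job_A */7 -> active={job_A:*/7}
  job_A: interval 7, next fire after T=236 is 238
Earliest fire time = 238 (job job_A)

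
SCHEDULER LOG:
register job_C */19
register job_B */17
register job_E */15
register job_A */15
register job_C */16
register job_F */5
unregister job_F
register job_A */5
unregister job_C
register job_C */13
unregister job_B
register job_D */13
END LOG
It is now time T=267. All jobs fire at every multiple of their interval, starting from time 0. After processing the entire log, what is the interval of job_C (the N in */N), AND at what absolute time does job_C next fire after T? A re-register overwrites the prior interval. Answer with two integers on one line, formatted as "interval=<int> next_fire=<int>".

Answer: interval=13 next_fire=273

Derivation:
Op 1: register job_C */19 -> active={job_C:*/19}
Op 2: register job_B */17 -> active={job_B:*/17, job_C:*/19}
Op 3: register job_E */15 -> active={job_B:*/17, job_C:*/19, job_E:*/15}
Op 4: register job_A */15 -> active={job_A:*/15, job_B:*/17, job_C:*/19, job_E:*/15}
Op 5: register job_C */16 -> active={job_A:*/15, job_B:*/17, job_C:*/16, job_E:*/15}
Op 6: register job_F */5 -> active={job_A:*/15, job_B:*/17, job_C:*/16, job_E:*/15, job_F:*/5}
Op 7: unregister job_F -> active={job_A:*/15, job_B:*/17, job_C:*/16, job_E:*/15}
Op 8: register job_A */5 -> active={job_A:*/5, job_B:*/17, job_C:*/16, job_E:*/15}
Op 9: unregister job_C -> active={job_A:*/5, job_B:*/17, job_E:*/15}
Op 10: register job_C */13 -> active={job_A:*/5, job_B:*/17, job_C:*/13, job_E:*/15}
Op 11: unregister job_B -> active={job_A:*/5, job_C:*/13, job_E:*/15}
Op 12: register job_D */13 -> active={job_A:*/5, job_C:*/13, job_D:*/13, job_E:*/15}
Final interval of job_C = 13
Next fire of job_C after T=267: (267//13+1)*13 = 273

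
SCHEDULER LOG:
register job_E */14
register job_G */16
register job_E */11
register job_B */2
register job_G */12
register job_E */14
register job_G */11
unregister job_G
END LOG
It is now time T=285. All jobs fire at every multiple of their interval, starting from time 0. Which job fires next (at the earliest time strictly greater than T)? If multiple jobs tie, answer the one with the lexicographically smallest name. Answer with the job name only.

Answer: job_B

Derivation:
Op 1: register job_E */14 -> active={job_E:*/14}
Op 2: register job_G */16 -> active={job_E:*/14, job_G:*/16}
Op 3: register job_E */11 -> active={job_E:*/11, job_G:*/16}
Op 4: register job_B */2 -> active={job_B:*/2, job_E:*/11, job_G:*/16}
Op 5: register job_G */12 -> active={job_B:*/2, job_E:*/11, job_G:*/12}
Op 6: register job_E */14 -> active={job_B:*/2, job_E:*/14, job_G:*/12}
Op 7: register job_G */11 -> active={job_B:*/2, job_E:*/14, job_G:*/11}
Op 8: unregister job_G -> active={job_B:*/2, job_E:*/14}
  job_B: interval 2, next fire after T=285 is 286
  job_E: interval 14, next fire after T=285 is 294
Earliest = 286, winner (lex tiebreak) = job_B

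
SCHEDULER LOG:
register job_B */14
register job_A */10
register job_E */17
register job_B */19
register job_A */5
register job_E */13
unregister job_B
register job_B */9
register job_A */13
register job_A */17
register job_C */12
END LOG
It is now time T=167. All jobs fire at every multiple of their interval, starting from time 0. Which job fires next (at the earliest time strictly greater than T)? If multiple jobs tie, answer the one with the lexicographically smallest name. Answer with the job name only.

Answer: job_C

Derivation:
Op 1: register job_B */14 -> active={job_B:*/14}
Op 2: register job_A */10 -> active={job_A:*/10, job_B:*/14}
Op 3: register job_E */17 -> active={job_A:*/10, job_B:*/14, job_E:*/17}
Op 4: register job_B */19 -> active={job_A:*/10, job_B:*/19, job_E:*/17}
Op 5: register job_A */5 -> active={job_A:*/5, job_B:*/19, job_E:*/17}
Op 6: register job_E */13 -> active={job_A:*/5, job_B:*/19, job_E:*/13}
Op 7: unregister job_B -> active={job_A:*/5, job_E:*/13}
Op 8: register job_B */9 -> active={job_A:*/5, job_B:*/9, job_E:*/13}
Op 9: register job_A */13 -> active={job_A:*/13, job_B:*/9, job_E:*/13}
Op 10: register job_A */17 -> active={job_A:*/17, job_B:*/9, job_E:*/13}
Op 11: register job_C */12 -> active={job_A:*/17, job_B:*/9, job_C:*/12, job_E:*/13}
  job_A: interval 17, next fire after T=167 is 170
  job_B: interval 9, next fire after T=167 is 171
  job_C: interval 12, next fire after T=167 is 168
  job_E: interval 13, next fire after T=167 is 169
Earliest = 168, winner (lex tiebreak) = job_C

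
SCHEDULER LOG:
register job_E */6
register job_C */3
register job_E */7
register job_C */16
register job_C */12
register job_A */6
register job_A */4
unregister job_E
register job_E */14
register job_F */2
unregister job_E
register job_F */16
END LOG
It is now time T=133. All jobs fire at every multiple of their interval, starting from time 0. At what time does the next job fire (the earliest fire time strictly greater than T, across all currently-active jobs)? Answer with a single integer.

Answer: 136

Derivation:
Op 1: register job_E */6 -> active={job_E:*/6}
Op 2: register job_C */3 -> active={job_C:*/3, job_E:*/6}
Op 3: register job_E */7 -> active={job_C:*/3, job_E:*/7}
Op 4: register job_C */16 -> active={job_C:*/16, job_E:*/7}
Op 5: register job_C */12 -> active={job_C:*/12, job_E:*/7}
Op 6: register job_A */6 -> active={job_A:*/6, job_C:*/12, job_E:*/7}
Op 7: register job_A */4 -> active={job_A:*/4, job_C:*/12, job_E:*/7}
Op 8: unregister job_E -> active={job_A:*/4, job_C:*/12}
Op 9: register job_E */14 -> active={job_A:*/4, job_C:*/12, job_E:*/14}
Op 10: register job_F */2 -> active={job_A:*/4, job_C:*/12, job_E:*/14, job_F:*/2}
Op 11: unregister job_E -> active={job_A:*/4, job_C:*/12, job_F:*/2}
Op 12: register job_F */16 -> active={job_A:*/4, job_C:*/12, job_F:*/16}
  job_A: interval 4, next fire after T=133 is 136
  job_C: interval 12, next fire after T=133 is 144
  job_F: interval 16, next fire after T=133 is 144
Earliest fire time = 136 (job job_A)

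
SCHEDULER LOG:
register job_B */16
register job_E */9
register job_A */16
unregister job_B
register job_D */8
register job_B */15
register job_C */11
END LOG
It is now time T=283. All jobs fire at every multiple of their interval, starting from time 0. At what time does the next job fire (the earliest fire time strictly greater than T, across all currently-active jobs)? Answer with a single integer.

Answer: 285

Derivation:
Op 1: register job_B */16 -> active={job_B:*/16}
Op 2: register job_E */9 -> active={job_B:*/16, job_E:*/9}
Op 3: register job_A */16 -> active={job_A:*/16, job_B:*/16, job_E:*/9}
Op 4: unregister job_B -> active={job_A:*/16, job_E:*/9}
Op 5: register job_D */8 -> active={job_A:*/16, job_D:*/8, job_E:*/9}
Op 6: register job_B */15 -> active={job_A:*/16, job_B:*/15, job_D:*/8, job_E:*/9}
Op 7: register job_C */11 -> active={job_A:*/16, job_B:*/15, job_C:*/11, job_D:*/8, job_E:*/9}
  job_A: interval 16, next fire after T=283 is 288
  job_B: interval 15, next fire after T=283 is 285
  job_C: interval 11, next fire after T=283 is 286
  job_D: interval 8, next fire after T=283 is 288
  job_E: interval 9, next fire after T=283 is 288
Earliest fire time = 285 (job job_B)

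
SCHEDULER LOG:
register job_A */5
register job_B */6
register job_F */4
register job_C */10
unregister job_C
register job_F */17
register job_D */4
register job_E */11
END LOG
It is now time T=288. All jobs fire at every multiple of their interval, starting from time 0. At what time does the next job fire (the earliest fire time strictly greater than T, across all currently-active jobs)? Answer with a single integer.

Op 1: register job_A */5 -> active={job_A:*/5}
Op 2: register job_B */6 -> active={job_A:*/5, job_B:*/6}
Op 3: register job_F */4 -> active={job_A:*/5, job_B:*/6, job_F:*/4}
Op 4: register job_C */10 -> active={job_A:*/5, job_B:*/6, job_C:*/10, job_F:*/4}
Op 5: unregister job_C -> active={job_A:*/5, job_B:*/6, job_F:*/4}
Op 6: register job_F */17 -> active={job_A:*/5, job_B:*/6, job_F:*/17}
Op 7: register job_D */4 -> active={job_A:*/5, job_B:*/6, job_D:*/4, job_F:*/17}
Op 8: register job_E */11 -> active={job_A:*/5, job_B:*/6, job_D:*/4, job_E:*/11, job_F:*/17}
  job_A: interval 5, next fire after T=288 is 290
  job_B: interval 6, next fire after T=288 is 294
  job_D: interval 4, next fire after T=288 is 292
  job_E: interval 11, next fire after T=288 is 297
  job_F: interval 17, next fire after T=288 is 289
Earliest fire time = 289 (job job_F)

Answer: 289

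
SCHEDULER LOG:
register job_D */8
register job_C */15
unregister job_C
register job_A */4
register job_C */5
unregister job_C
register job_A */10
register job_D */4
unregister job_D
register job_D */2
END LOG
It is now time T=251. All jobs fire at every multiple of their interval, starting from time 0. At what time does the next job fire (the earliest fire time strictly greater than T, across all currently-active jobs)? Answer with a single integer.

Answer: 252

Derivation:
Op 1: register job_D */8 -> active={job_D:*/8}
Op 2: register job_C */15 -> active={job_C:*/15, job_D:*/8}
Op 3: unregister job_C -> active={job_D:*/8}
Op 4: register job_A */4 -> active={job_A:*/4, job_D:*/8}
Op 5: register job_C */5 -> active={job_A:*/4, job_C:*/5, job_D:*/8}
Op 6: unregister job_C -> active={job_A:*/4, job_D:*/8}
Op 7: register job_A */10 -> active={job_A:*/10, job_D:*/8}
Op 8: register job_D */4 -> active={job_A:*/10, job_D:*/4}
Op 9: unregister job_D -> active={job_A:*/10}
Op 10: register job_D */2 -> active={job_A:*/10, job_D:*/2}
  job_A: interval 10, next fire after T=251 is 260
  job_D: interval 2, next fire after T=251 is 252
Earliest fire time = 252 (job job_D)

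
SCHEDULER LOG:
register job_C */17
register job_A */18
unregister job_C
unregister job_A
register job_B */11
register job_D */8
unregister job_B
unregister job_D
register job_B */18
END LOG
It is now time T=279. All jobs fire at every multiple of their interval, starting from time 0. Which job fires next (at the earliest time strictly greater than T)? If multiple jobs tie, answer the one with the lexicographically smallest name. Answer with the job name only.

Op 1: register job_C */17 -> active={job_C:*/17}
Op 2: register job_A */18 -> active={job_A:*/18, job_C:*/17}
Op 3: unregister job_C -> active={job_A:*/18}
Op 4: unregister job_A -> active={}
Op 5: register job_B */11 -> active={job_B:*/11}
Op 6: register job_D */8 -> active={job_B:*/11, job_D:*/8}
Op 7: unregister job_B -> active={job_D:*/8}
Op 8: unregister job_D -> active={}
Op 9: register job_B */18 -> active={job_B:*/18}
  job_B: interval 18, next fire after T=279 is 288
Earliest = 288, winner (lex tiebreak) = job_B

Answer: job_B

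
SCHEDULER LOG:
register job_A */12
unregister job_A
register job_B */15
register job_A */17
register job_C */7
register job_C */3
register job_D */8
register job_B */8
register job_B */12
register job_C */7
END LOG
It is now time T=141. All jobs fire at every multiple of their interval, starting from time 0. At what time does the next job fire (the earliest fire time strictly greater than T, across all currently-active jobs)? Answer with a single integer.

Op 1: register job_A */12 -> active={job_A:*/12}
Op 2: unregister job_A -> active={}
Op 3: register job_B */15 -> active={job_B:*/15}
Op 4: register job_A */17 -> active={job_A:*/17, job_B:*/15}
Op 5: register job_C */7 -> active={job_A:*/17, job_B:*/15, job_C:*/7}
Op 6: register job_C */3 -> active={job_A:*/17, job_B:*/15, job_C:*/3}
Op 7: register job_D */8 -> active={job_A:*/17, job_B:*/15, job_C:*/3, job_D:*/8}
Op 8: register job_B */8 -> active={job_A:*/17, job_B:*/8, job_C:*/3, job_D:*/8}
Op 9: register job_B */12 -> active={job_A:*/17, job_B:*/12, job_C:*/3, job_D:*/8}
Op 10: register job_C */7 -> active={job_A:*/17, job_B:*/12, job_C:*/7, job_D:*/8}
  job_A: interval 17, next fire after T=141 is 153
  job_B: interval 12, next fire after T=141 is 144
  job_C: interval 7, next fire after T=141 is 147
  job_D: interval 8, next fire after T=141 is 144
Earliest fire time = 144 (job job_B)

Answer: 144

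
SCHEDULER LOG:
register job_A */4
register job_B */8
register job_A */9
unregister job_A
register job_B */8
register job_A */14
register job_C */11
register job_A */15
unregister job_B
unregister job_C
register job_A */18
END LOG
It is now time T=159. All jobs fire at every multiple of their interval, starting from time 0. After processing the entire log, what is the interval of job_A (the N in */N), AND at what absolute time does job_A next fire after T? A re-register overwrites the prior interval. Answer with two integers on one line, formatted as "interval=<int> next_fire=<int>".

Answer: interval=18 next_fire=162

Derivation:
Op 1: register job_A */4 -> active={job_A:*/4}
Op 2: register job_B */8 -> active={job_A:*/4, job_B:*/8}
Op 3: register job_A */9 -> active={job_A:*/9, job_B:*/8}
Op 4: unregister job_A -> active={job_B:*/8}
Op 5: register job_B */8 -> active={job_B:*/8}
Op 6: register job_A */14 -> active={job_A:*/14, job_B:*/8}
Op 7: register job_C */11 -> active={job_A:*/14, job_B:*/8, job_C:*/11}
Op 8: register job_A */15 -> active={job_A:*/15, job_B:*/8, job_C:*/11}
Op 9: unregister job_B -> active={job_A:*/15, job_C:*/11}
Op 10: unregister job_C -> active={job_A:*/15}
Op 11: register job_A */18 -> active={job_A:*/18}
Final interval of job_A = 18
Next fire of job_A after T=159: (159//18+1)*18 = 162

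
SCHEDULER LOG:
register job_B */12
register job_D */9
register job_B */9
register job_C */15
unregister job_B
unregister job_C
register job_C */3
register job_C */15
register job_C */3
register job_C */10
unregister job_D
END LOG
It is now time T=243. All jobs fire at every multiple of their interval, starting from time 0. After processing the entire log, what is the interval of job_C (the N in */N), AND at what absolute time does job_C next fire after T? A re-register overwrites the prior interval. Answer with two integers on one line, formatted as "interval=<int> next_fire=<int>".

Answer: interval=10 next_fire=250

Derivation:
Op 1: register job_B */12 -> active={job_B:*/12}
Op 2: register job_D */9 -> active={job_B:*/12, job_D:*/9}
Op 3: register job_B */9 -> active={job_B:*/9, job_D:*/9}
Op 4: register job_C */15 -> active={job_B:*/9, job_C:*/15, job_D:*/9}
Op 5: unregister job_B -> active={job_C:*/15, job_D:*/9}
Op 6: unregister job_C -> active={job_D:*/9}
Op 7: register job_C */3 -> active={job_C:*/3, job_D:*/9}
Op 8: register job_C */15 -> active={job_C:*/15, job_D:*/9}
Op 9: register job_C */3 -> active={job_C:*/3, job_D:*/9}
Op 10: register job_C */10 -> active={job_C:*/10, job_D:*/9}
Op 11: unregister job_D -> active={job_C:*/10}
Final interval of job_C = 10
Next fire of job_C after T=243: (243//10+1)*10 = 250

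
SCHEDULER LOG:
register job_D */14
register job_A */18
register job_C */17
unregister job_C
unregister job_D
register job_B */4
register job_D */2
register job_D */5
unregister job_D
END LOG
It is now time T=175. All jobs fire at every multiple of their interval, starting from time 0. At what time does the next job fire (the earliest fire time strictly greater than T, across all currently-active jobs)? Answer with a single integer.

Op 1: register job_D */14 -> active={job_D:*/14}
Op 2: register job_A */18 -> active={job_A:*/18, job_D:*/14}
Op 3: register job_C */17 -> active={job_A:*/18, job_C:*/17, job_D:*/14}
Op 4: unregister job_C -> active={job_A:*/18, job_D:*/14}
Op 5: unregister job_D -> active={job_A:*/18}
Op 6: register job_B */4 -> active={job_A:*/18, job_B:*/4}
Op 7: register job_D */2 -> active={job_A:*/18, job_B:*/4, job_D:*/2}
Op 8: register job_D */5 -> active={job_A:*/18, job_B:*/4, job_D:*/5}
Op 9: unregister job_D -> active={job_A:*/18, job_B:*/4}
  job_A: interval 18, next fire after T=175 is 180
  job_B: interval 4, next fire after T=175 is 176
Earliest fire time = 176 (job job_B)

Answer: 176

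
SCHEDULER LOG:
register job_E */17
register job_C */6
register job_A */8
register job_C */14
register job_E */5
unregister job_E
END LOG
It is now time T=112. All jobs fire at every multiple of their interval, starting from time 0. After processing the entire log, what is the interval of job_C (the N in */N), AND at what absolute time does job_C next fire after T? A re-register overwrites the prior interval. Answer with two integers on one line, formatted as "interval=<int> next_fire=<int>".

Answer: interval=14 next_fire=126

Derivation:
Op 1: register job_E */17 -> active={job_E:*/17}
Op 2: register job_C */6 -> active={job_C:*/6, job_E:*/17}
Op 3: register job_A */8 -> active={job_A:*/8, job_C:*/6, job_E:*/17}
Op 4: register job_C */14 -> active={job_A:*/8, job_C:*/14, job_E:*/17}
Op 5: register job_E */5 -> active={job_A:*/8, job_C:*/14, job_E:*/5}
Op 6: unregister job_E -> active={job_A:*/8, job_C:*/14}
Final interval of job_C = 14
Next fire of job_C after T=112: (112//14+1)*14 = 126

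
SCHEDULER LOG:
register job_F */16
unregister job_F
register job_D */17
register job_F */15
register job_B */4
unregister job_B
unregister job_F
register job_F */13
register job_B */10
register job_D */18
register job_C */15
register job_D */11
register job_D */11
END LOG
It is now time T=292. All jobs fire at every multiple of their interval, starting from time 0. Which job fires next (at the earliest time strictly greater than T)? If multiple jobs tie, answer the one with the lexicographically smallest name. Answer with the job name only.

Op 1: register job_F */16 -> active={job_F:*/16}
Op 2: unregister job_F -> active={}
Op 3: register job_D */17 -> active={job_D:*/17}
Op 4: register job_F */15 -> active={job_D:*/17, job_F:*/15}
Op 5: register job_B */4 -> active={job_B:*/4, job_D:*/17, job_F:*/15}
Op 6: unregister job_B -> active={job_D:*/17, job_F:*/15}
Op 7: unregister job_F -> active={job_D:*/17}
Op 8: register job_F */13 -> active={job_D:*/17, job_F:*/13}
Op 9: register job_B */10 -> active={job_B:*/10, job_D:*/17, job_F:*/13}
Op 10: register job_D */18 -> active={job_B:*/10, job_D:*/18, job_F:*/13}
Op 11: register job_C */15 -> active={job_B:*/10, job_C:*/15, job_D:*/18, job_F:*/13}
Op 12: register job_D */11 -> active={job_B:*/10, job_C:*/15, job_D:*/11, job_F:*/13}
Op 13: register job_D */11 -> active={job_B:*/10, job_C:*/15, job_D:*/11, job_F:*/13}
  job_B: interval 10, next fire after T=292 is 300
  job_C: interval 15, next fire after T=292 is 300
  job_D: interval 11, next fire after T=292 is 297
  job_F: interval 13, next fire after T=292 is 299
Earliest = 297, winner (lex tiebreak) = job_D

Answer: job_D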